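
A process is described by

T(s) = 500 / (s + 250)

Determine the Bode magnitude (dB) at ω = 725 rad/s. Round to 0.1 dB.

At s = jω = j725:
pole (s+250): 250 + j725 → |·| = √(250²+725²) = √588125 ≈ 766.89, ∠ = arctan(725/250) ≈ 70.97°
|T| = 500 / 766.89 ≈ 0.65198
Gain = 20 log₁₀(0.65198) ≈ -3.72 dB

-3.7 dB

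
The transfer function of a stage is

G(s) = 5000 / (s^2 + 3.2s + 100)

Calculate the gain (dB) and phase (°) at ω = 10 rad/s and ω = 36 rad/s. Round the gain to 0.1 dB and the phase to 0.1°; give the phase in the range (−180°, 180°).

ω = 10: 43.9 dB, -90.0°; ω = 36: 12.4 dB, -174.5°

At s = jω = j10:
quadratic: (j10)² + 3.2·j10 + 100 = 0 + j32 → |·| ≈ 32, ∠ ≈ 90.00°
|G| = 5000 / 32 ≈ 156.25
Gain = 20 log₁₀(156.25) ≈ 43.88 dB
∠G = 0.00° − 90.00° = -90.00°

At s = jω = j36:
quadratic: (j36)² + 3.2·j36 + 100 = -1196 + j115.2 → |·| ≈ 1201.5, ∠ ≈ 174.50°
|G| = 5000 / 1201.5 ≈ 4.1615
Gain = 20 log₁₀(4.1615) ≈ 12.38 dB
∠G = 0.00° − 174.50° = -174.50°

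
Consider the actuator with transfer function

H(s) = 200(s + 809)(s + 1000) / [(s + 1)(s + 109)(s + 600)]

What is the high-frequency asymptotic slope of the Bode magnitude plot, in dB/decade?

-20 dB/decade

Each pole contributes −20 dB/decade at high frequency; each zero contributes +20 dB/decade.
Net: 2 zero(s) − 3 pole(s) → -20 dB/decade.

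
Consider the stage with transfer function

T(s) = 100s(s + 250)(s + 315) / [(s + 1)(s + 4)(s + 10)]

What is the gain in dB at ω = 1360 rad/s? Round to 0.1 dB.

40.4 dB

At s = jω = j1360:
zero (s+250): 250 + j1360 → |·| = √(250²+1360²) = √1912100 ≈ 1382.8, ∠ = arctan(1360/250) ≈ 79.58°
zero (s+315): 315 + j1360 → |·| = √(315²+1360²) = √1948825 ≈ 1396, ∠ = arctan(1360/315) ≈ 76.96°
zero at origin: s = j1360 → |·| = 1360, ∠ = 90.00°
pole (s+1): 1 + j1360 → |·| = √(1²+1360²) = √1849601 ≈ 1360, ∠ = arctan(1360/1) ≈ 89.96°
pole (s+4): 4 + j1360 → |·| = √(4²+1360²) = √1849616 ≈ 1360, ∠ = arctan(1360/4) ≈ 89.83°
pole (s+10): 10 + j1360 → |·| = √(10²+1360²) = √1849700 ≈ 1360, ∠ = arctan(1360/10) ≈ 89.58°
|T| = 100 · 2.6253e+09 / 2.5155e+09 ≈ 104.36
Gain = 20 log₁₀(104.36) ≈ 40.37 dB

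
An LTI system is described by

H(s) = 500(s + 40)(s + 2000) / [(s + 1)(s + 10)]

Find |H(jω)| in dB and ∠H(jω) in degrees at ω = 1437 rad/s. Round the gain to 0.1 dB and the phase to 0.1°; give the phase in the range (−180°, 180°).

At s = jω = j1437:
zero (s+40): 40 + j1437 → |·| = √(40²+1437²) = √2066569 ≈ 1437.6, ∠ = arctan(1437/40) ≈ 88.41°
zero (s+2000): 2000 + j1437 → |·| = √(2000²+1437²) = √6064969 ≈ 2462.7, ∠ = arctan(1437/2000) ≈ 35.70°
pole (s+1): 1 + j1437 → |·| = √(1²+1437²) = √2064970 ≈ 1437, ∠ = arctan(1437/1) ≈ 89.96°
pole (s+10): 10 + j1437 → |·| = √(10²+1437²) = √2065069 ≈ 1437, ∠ = arctan(1437/10) ≈ 89.60°
|H| = 500 · 3.5404e+06 / 2.065e+06 ≈ 857.24
Gain = 20 log₁₀(857.24) ≈ 58.66 dB
∠H = 124.11° − 179.56° = -55.45°

58.7 dB, -55.5°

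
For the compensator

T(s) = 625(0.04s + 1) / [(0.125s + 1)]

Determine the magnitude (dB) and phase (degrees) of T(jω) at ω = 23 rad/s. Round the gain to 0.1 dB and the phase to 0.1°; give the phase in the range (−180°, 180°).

At ω = 23 rad/s:
zero (1 + j23·0.04) = 1 + j0.92 → |·| ≈ 1.3588, ∠ ≈ 42.61°
pole (1 + j23·0.125) = 1 + j2.875 → |·| ≈ 3.0439, ∠ ≈ 70.82°
|T| = 625 · 1.3588 / (3.0439) ≈ 279
Gain = 20 log₁₀(279) ≈ 48.91 dB
∠T = (42.61°) − (70.82°) = -28.21°

48.9 dB, -28.2°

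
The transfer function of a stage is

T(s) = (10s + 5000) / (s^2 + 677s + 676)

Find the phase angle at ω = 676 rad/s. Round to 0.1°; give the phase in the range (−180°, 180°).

-81.4°

Substitute s = j676:
Numerator: 10(j676) + 5000 = 5000 + j6760
Denominator: (j676)^2 + 677(j676) + 676 = -456300 + j457652
|N| = √(5000² + 6760²) ≈ 8408.2, ∠N ≈ 53.51°
|D| = √(456300² + 457652²) ≈ 6.4626e+05, ∠D ≈ 134.92°
∠T = 53.51° − 134.92° = -81.41°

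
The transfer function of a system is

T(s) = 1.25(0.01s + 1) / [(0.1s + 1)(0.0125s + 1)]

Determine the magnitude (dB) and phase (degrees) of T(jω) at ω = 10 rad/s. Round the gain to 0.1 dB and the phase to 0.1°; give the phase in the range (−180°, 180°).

-1.1 dB, -46.4°

At ω = 10 rad/s:
zero (1 + j10·0.01) = 1 + j0.1 → |·| ≈ 1.005, ∠ ≈ 5.71°
pole (1 + j10·0.1) = 1 + j1 → |·| ≈ 1.4142, ∠ ≈ 45.00°
pole (1 + j10·0.0125) = 1 + j0.125 → |·| ≈ 1.0078, ∠ ≈ 7.13°
|T| = 1.25 · 1.005 / (1.4142 · 1.0078) ≈ 0.88144
Gain = 20 log₁₀(0.88144) ≈ -1.10 dB
∠T = (5.71°) − (45.00° + 7.13°) = -46.42°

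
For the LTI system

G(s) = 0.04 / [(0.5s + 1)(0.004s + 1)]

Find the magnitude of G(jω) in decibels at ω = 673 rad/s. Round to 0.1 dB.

-87.7 dB

At ω = 673 rad/s:
pole (1 + j673·0.5) = 1 + j336.5 → |·| ≈ 336.5, ∠ ≈ 89.83°
pole (1 + j673·0.004) = 1 + j2.692 → |·| ≈ 2.8717, ∠ ≈ 69.62°
|G| = 0.04 · 1 / (336.5 · 2.8717) ≈ 4.1394e-05
Gain = 20 log₁₀(4.1394e-05) ≈ -87.66 dB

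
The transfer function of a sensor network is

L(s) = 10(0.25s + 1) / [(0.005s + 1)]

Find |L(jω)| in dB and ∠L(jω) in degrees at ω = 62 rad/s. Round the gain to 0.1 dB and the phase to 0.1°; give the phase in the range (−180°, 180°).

At ω = 62 rad/s:
zero (1 + j62·0.25) = 1 + j15.5 → |·| ≈ 15.532, ∠ ≈ 86.31°
pole (1 + j62·0.005) = 1 + j0.31 → |·| ≈ 1.0469, ∠ ≈ 17.22°
|L| = 10 · 15.532 / (1.0469) ≈ 148.36
Gain = 20 log₁₀(148.36) ≈ 43.43 dB
∠L = (86.31°) − (17.22°) = 69.09°

43.4 dB, 69.1°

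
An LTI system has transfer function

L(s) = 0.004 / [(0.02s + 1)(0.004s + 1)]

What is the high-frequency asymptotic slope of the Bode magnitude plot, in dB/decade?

-40 dB/decade

Each pole contributes −20 dB/decade at high frequency; each zero contributes +20 dB/decade.
Net: 0 zero(s) − 2 pole(s) → -40 dB/decade.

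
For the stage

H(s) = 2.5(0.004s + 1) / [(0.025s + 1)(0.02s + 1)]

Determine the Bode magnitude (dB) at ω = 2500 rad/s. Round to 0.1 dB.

At ω = 2500 rad/s:
zero (1 + j2500·0.004) = 1 + j10 → |·| ≈ 10.05, ∠ ≈ 84.29°
pole (1 + j2500·0.025) = 1 + j62.5 → |·| ≈ 62.508, ∠ ≈ 89.08°
pole (1 + j2500·0.02) = 1 + j50 → |·| ≈ 50.01, ∠ ≈ 88.85°
|H| = 2.5 · 10.05 / (62.508 · 50.01) ≈ 0.0080374
Gain = 20 log₁₀(0.0080374) ≈ -41.90 dB

-41.9 dB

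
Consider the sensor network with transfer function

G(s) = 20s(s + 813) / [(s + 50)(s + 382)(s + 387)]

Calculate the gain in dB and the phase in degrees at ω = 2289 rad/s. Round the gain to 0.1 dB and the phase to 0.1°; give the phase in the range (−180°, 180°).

-40.9 dB, -89.2°

At s = jω = j2289:
zero (s+813): 813 + j2289 → |·| = √(813²+2289²) = √5900490 ≈ 2429.1, ∠ = arctan(2289/813) ≈ 70.45°
zero at origin: s = j2289 → |·| = 2289, ∠ = 90.00°
pole (s+50): 50 + j2289 → |·| = √(50²+2289²) = √5242021 ≈ 2289.5, ∠ = arctan(2289/50) ≈ 88.75°
pole (s+382): 382 + j2289 → |·| = √(382²+2289²) = √5385445 ≈ 2320.7, ∠ = arctan(2289/382) ≈ 80.53°
pole (s+387): 387 + j2289 → |·| = √(387²+2289²) = √5389290 ≈ 2321.5, ∠ = arctan(2289/387) ≈ 80.40°
|G| = 20 · 5.5602e+06 / 1.2335e+10 ≈ 0.0090153
Gain = 20 log₁₀(0.0090153) ≈ -40.90 dB
∠G = 160.45° − 249.68° = -89.23°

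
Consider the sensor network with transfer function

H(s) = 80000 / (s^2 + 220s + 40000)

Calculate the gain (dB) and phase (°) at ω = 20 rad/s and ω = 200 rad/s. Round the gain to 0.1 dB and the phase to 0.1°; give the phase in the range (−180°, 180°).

ω = 20: 6.1 dB, -6.3°; ω = 200: 5.2 dB, -90.0°

At s = jω = j20:
quadratic: (j20)² + 220·j20 + 40000 = 39600 + j4400 → |·| ≈ 39844, ∠ ≈ 6.34°
|H| = 80000 / 39844 ≈ 2.0078
Gain = 20 log₁₀(2.0078) ≈ 6.05 dB
∠H = 0.00° − 6.34° = -6.34°

At s = jω = j200:
quadratic: (j200)² + 220·j200 + 40000 = 0 + j44000 → |·| ≈ 44000, ∠ ≈ 90.00°
|H| = 80000 / 44000 ≈ 1.8182
Gain = 20 log₁₀(1.8182) ≈ 5.19 dB
∠H = 0.00° − 90.00° = -90.00°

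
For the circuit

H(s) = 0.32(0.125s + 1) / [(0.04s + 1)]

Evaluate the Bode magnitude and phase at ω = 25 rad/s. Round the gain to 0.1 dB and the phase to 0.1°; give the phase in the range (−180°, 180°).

At ω = 25 rad/s:
zero (1 + j25·0.125) = 1 + j3.125 → |·| ≈ 3.2811, ∠ ≈ 72.26°
pole (1 + j25·0.04) = 1 + j1 → |·| ≈ 1.4142, ∠ ≈ 45.00°
|H| = 0.32 · 3.2811 / (1.4142) ≈ 0.74244
Gain = 20 log₁₀(0.74244) ≈ -2.59 dB
∠H = (72.26°) − (45.00°) = 27.26°

-2.6 dB, 27.3°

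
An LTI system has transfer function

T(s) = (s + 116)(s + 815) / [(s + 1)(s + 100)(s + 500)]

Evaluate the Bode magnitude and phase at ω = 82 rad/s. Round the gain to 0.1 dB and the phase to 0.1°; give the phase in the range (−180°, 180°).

-33.3 dB, -97.0°

At s = jω = j82:
zero (s+116): 116 + j82 → |·| = √(116²+82²) = √20180 ≈ 142.06, ∠ = arctan(82/116) ≈ 35.26°
zero (s+815): 815 + j82 → |·| = √(815²+82²) = √670949 ≈ 819.11, ∠ = arctan(82/815) ≈ 5.75°
pole (s+1): 1 + j82 → |·| = √(1²+82²) = √6725 ≈ 82.006, ∠ = arctan(82/1) ≈ 89.30°
pole (s+100): 100 + j82 → |·| = √(100²+82²) = √16724 ≈ 129.32, ∠ = arctan(82/100) ≈ 39.35°
pole (s+500): 500 + j82 → |·| = √(500²+82²) = √256724 ≈ 506.68, ∠ = arctan(82/500) ≈ 9.31°
|T| = 1 · 1.1636e+05 / 5.3733e+06 ≈ 0.021655
Gain = 20 log₁₀(0.021655) ≈ -33.29 dB
∠T = 41.01° − 137.96° = -96.95°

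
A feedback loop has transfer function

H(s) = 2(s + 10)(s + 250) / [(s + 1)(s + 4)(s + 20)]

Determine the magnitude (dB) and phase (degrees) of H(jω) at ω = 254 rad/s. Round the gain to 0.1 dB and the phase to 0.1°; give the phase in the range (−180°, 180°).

At s = jω = j254:
zero (s+10): 10 + j254 → |·| = √(10²+254²) = √64616 ≈ 254.2, ∠ = arctan(254/10) ≈ 87.75°
zero (s+250): 250 + j254 → |·| = √(250²+254²) = √127016 ≈ 356.39, ∠ = arctan(254/250) ≈ 45.45°
pole (s+1): 1 + j254 → |·| = √(1²+254²) = √64517 ≈ 254, ∠ = arctan(254/1) ≈ 89.77°
pole (s+4): 4 + j254 → |·| = √(4²+254²) = √64532 ≈ 254.03, ∠ = arctan(254/4) ≈ 89.10°
pole (s+20): 20 + j254 → |·| = √(20²+254²) = √64916 ≈ 254.79, ∠ = arctan(254/20) ≈ 85.50°
|H| = 2 · 90594 / 1.644e+07 ≈ 0.011021
Gain = 20 log₁₀(0.011021) ≈ -39.16 dB
∠H = 133.20° − 264.37° = -131.17°

-39.2 dB, -131.2°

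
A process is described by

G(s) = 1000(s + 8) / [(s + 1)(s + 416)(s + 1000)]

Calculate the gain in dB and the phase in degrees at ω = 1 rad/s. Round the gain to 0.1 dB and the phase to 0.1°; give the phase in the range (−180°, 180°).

-37.3 dB, -38.1°

At s = jω = j1:
zero (s+8): 8 + j1 → |·| = √(8²+1²) = √65 ≈ 8.0623, ∠ = arctan(1/8) ≈ 7.13°
pole (s+1): 1 + j1 → |·| = √(1²+1²) = √2 ≈ 1.4142, ∠ = arctan(1/1) ≈ 45.00°
pole (s+416): 416 + j1 → |·| = √(416²+1²) = √173057 ≈ 416, ∠ = arctan(1/416) ≈ 0.14°
pole (s+1000): 1000 + j1 → |·| = √(1000²+1²) = √1000001 ≈ 1000, ∠ = arctan(1/1000) ≈ 0.06°
|G| = 1000 · 8.0623 / 5.8831e+05 ≈ 0.013704
Gain = 20 log₁₀(0.013704) ≈ -37.26 dB
∠G = 7.13° − 45.20° = -38.07°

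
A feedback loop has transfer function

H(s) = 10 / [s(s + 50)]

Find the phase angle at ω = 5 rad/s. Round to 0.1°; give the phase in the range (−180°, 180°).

At s = jω = j5:
pole (s+50): 50 + j5 → |·| = √(50²+5²) = √2525 ≈ 50.249, ∠ = arctan(5/50) ≈ 5.71°
pole at origin: |s| = 5, ∠ = 90.00° (in denominator)
∠H = 0.00° − 95.71° = -95.71°

-95.7°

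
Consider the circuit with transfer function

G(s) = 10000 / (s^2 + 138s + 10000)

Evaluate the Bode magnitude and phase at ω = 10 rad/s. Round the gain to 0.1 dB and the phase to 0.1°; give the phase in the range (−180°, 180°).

0.0 dB, -7.9°

At s = jω = j10:
quadratic: (j10)² + 138·j10 + 10000 = 9900 + j1380 → |·| ≈ 9995.7, ∠ ≈ 7.94°
|G| = 10000 / 9995.7 ≈ 1.0004
Gain = 20 log₁₀(1.0004) ≈ 0.00 dB
∠G = 0.00° − 7.94° = -7.94°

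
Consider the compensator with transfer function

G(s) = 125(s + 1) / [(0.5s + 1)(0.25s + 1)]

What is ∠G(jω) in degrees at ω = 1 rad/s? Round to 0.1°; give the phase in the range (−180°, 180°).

At ω = 1 rad/s:
zero (1 + j1·1) = 1 + j1 → |·| ≈ 1.4142, ∠ ≈ 45.00°
pole (1 + j1·0.5) = 1 + j0.5 → |·| ≈ 1.118, ∠ ≈ 26.57°
pole (1 + j1·0.25) = 1 + j0.25 → |·| ≈ 1.0308, ∠ ≈ 14.04°
∠G = (45.00°) − (26.57° + 14.04°) = 4.39°

4.4°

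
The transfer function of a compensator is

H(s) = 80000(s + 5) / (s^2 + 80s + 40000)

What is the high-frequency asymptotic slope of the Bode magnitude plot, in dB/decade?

Each pole contributes −20 dB/decade at high frequency; each zero contributes +20 dB/decade.
Net: 1 zero(s) − 2 pole(s) → -20 dB/decade.

-20 dB/decade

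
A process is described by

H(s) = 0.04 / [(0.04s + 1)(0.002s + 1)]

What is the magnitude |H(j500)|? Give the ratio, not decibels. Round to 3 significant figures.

0.00141

At ω = 500 rad/s:
pole (1 + j500·0.04) = 1 + j20 → |·| ≈ 20.025, ∠ ≈ 87.14°
pole (1 + j500·0.002) = 1 + j1 → |·| ≈ 1.4142, ∠ ≈ 45.00°
|H| = 0.04 · 1 / (20.025 · 1.4142) ≈ 0.0014125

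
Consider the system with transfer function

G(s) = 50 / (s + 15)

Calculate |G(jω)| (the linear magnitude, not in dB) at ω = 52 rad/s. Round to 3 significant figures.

At s = jω = j52:
pole (s+15): 15 + j52 → |·| = √(15²+52²) = √2929 ≈ 54.12, ∠ = arctan(52/15) ≈ 73.91°
|G| = 50 / 54.12 ≈ 0.92387

0.924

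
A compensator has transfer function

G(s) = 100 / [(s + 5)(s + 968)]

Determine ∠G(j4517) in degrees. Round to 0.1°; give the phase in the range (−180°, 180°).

At s = jω = j4517:
pole (s+5): 5 + j4517 → |·| = √(5²+4517²) = √20403314 ≈ 4517, ∠ = arctan(4517/5) ≈ 89.94°
pole (s+968): 968 + j4517 → |·| = √(968²+4517²) = √21340313 ≈ 4619.6, ∠ = arctan(4517/968) ≈ 77.90°
∠G = 0.00° − 167.84° = -167.84°

-167.8°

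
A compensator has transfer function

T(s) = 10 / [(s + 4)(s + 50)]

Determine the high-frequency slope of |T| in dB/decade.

Each pole contributes −20 dB/decade at high frequency; each zero contributes +20 dB/decade.
Net: 0 zero(s) − 2 pole(s) → -40 dB/decade.

-40 dB/decade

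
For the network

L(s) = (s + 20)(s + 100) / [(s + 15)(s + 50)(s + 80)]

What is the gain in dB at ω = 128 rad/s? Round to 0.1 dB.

At s = jω = j128:
zero (s+20): 20 + j128 → |·| = √(20²+128²) = √16784 ≈ 129.55, ∠ = arctan(128/20) ≈ 81.12°
zero (s+100): 100 + j128 → |·| = √(100²+128²) = √26384 ≈ 162.43, ∠ = arctan(128/100) ≈ 52.00°
pole (s+15): 15 + j128 → |·| = √(15²+128²) = √16609 ≈ 128.88, ∠ = arctan(128/15) ≈ 83.32°
pole (s+50): 50 + j128 → |·| = √(50²+128²) = √18884 ≈ 137.42, ∠ = arctan(128/50) ≈ 68.66°
pole (s+80): 80 + j128 → |·| = √(80²+128²) = √22784 ≈ 150.94, ∠ = arctan(128/80) ≈ 57.99°
|L| = 1 · 21043 / 2.6733e+06 ≈ 0.0078715
Gain = 20 log₁₀(0.0078715) ≈ -42.08 dB

-42.1 dB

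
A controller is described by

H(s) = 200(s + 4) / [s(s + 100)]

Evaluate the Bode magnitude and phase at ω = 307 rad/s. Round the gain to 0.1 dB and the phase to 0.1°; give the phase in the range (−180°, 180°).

At s = jω = j307:
zero (s+4): 4 + j307 → |·| = √(4²+307²) = √94265 ≈ 307.03, ∠ = arctan(307/4) ≈ 89.25°
pole (s+100): 100 + j307 → |·| = √(100²+307²) = √104249 ≈ 322.88, ∠ = arctan(307/100) ≈ 71.96°
pole at origin: |s| = 307, ∠ = 90.00° (in denominator)
|H| = 200 · 307.03 / 99124 ≈ 0.61949
Gain = 20 log₁₀(0.61949) ≈ -4.16 dB
∠H = 89.25° − 161.96° = -72.71°

-4.2 dB, -72.7°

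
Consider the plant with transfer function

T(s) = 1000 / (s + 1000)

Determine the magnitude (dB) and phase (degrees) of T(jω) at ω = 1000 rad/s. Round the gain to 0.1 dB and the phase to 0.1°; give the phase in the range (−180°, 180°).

-3.0 dB, -45.0°

Substitute s = j1000:
Numerator: 1000 = 1000 + j0
Denominator: (j1000) + 1000 = 1000 + j1000
|N| = √(1000² + 0²) ≈ 1000, ∠N ≈ 0.00°
|D| = √(1000² + 1000²) ≈ 1414.2, ∠D ≈ 45.00°
|T| = 1000 / 1414.2 ≈ 0.70711
Gain = 20 log₁₀(0.70711) ≈ -3.01 dB
∠T = 0.00° − 45.00° = -45.00°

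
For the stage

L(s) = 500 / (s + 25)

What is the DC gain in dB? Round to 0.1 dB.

26.0 dB

L(0) = 500 / (25) = 20
20 log₁₀(20) ≈ 26.02 dB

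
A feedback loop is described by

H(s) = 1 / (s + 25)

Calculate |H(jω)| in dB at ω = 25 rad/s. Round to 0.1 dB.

-31.0 dB

At s = jω = j25:
pole (s+25): 25 + j25 → |·| = √(25²+25²) = √1250 ≈ 35.355, ∠ = arctan(25/25) ≈ 45.00°
|H| = 1 / 35.355 ≈ 0.028285
Gain = 20 log₁₀(0.028285) ≈ -30.97 dB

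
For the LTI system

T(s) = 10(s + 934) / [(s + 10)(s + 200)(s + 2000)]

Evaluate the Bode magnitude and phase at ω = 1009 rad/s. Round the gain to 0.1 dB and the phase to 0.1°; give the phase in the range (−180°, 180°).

-104.6 dB, -147.8°

At s = jω = j1009:
zero (s+934): 934 + j1009 → |·| = √(934²+1009²) = √1890437 ≈ 1374.9, ∠ = arctan(1009/934) ≈ 47.21°
pole (s+10): 10 + j1009 → |·| = √(10²+1009²) = √1018181 ≈ 1009, ∠ = arctan(1009/10) ≈ 89.43°
pole (s+200): 200 + j1009 → |·| = √(200²+1009²) = √1058081 ≈ 1028.6, ∠ = arctan(1009/200) ≈ 78.79°
pole (s+2000): 2000 + j1009 → |·| = √(2000²+1009²) = √5018081 ≈ 2240.1, ∠ = arctan(1009/2000) ≈ 26.77°
|T| = 10 · 1374.9 / 2.3249e+09 ≈ 5.9138e-06
Gain = 20 log₁₀(5.9138e-06) ≈ -104.56 dB
∠T = 47.21° − 194.99° = -147.78°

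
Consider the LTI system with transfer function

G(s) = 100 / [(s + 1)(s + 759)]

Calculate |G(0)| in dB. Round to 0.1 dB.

-17.6 dB

G(0) = 100 / (1·759) ≈ 0.13175
20 log₁₀(0.13175) ≈ -17.60 dB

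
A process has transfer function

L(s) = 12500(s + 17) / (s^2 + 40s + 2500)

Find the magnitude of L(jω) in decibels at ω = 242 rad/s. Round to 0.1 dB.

At s = jω = j242:
zero (s+17): 17 + j242 → |·| = √(17²+242²) = √58853 ≈ 242.6, ∠ = arctan(242/17) ≈ 85.98°
quadratic: (j242)² + 40·j242 + 2500 = -56064 + j9680 → |·| ≈ 56894, ∠ ≈ 170.20°
|L| = 12500 · 242.6 / 56894 ≈ 53.301
Gain = 20 log₁₀(53.301) ≈ 34.53 dB

34.5 dB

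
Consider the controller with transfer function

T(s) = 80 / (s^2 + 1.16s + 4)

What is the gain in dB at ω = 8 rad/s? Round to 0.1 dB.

2.4 dB

At s = jω = j8:
quadratic: (j8)² + 1.16·j8 + 4 = -60 + j9.28 → |·| ≈ 60.713, ∠ ≈ 171.21°
|T| = 80 / 60.713 ≈ 1.3177
Gain = 20 log₁₀(1.3177) ≈ 2.40 dB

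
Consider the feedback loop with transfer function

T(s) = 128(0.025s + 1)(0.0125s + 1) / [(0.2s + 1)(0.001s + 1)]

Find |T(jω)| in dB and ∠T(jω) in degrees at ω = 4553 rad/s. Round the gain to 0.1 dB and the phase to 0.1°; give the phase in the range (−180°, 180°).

At ω = 4553 rad/s:
zero (1 + j4553·0.025) = 1 + j113.825 → |·| ≈ 113.83, ∠ ≈ 89.50°
zero (1 + j4553·0.0125) = 1 + j56.9125 → |·| ≈ 56.921, ∠ ≈ 88.99°
pole (1 + j4553·0.2) = 1 + j910.6 → |·| ≈ 910.6, ∠ ≈ 89.94°
pole (1 + j4553·0.001) = 1 + j4.553 → |·| ≈ 4.6615, ∠ ≈ 77.61°
|T| = 128 · 113.83 · 56.921 / (910.6 · 4.6615) ≈ 195.38
Gain = 20 log₁₀(195.38) ≈ 45.82 dB
∠T = (89.50° + 88.99°) − (89.94° + 77.61°) = 10.94°

45.8 dB, 10.9°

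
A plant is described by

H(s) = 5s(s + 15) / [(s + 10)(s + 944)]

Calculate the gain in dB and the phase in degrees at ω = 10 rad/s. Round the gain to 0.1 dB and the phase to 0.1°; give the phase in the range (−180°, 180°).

At s = jω = j10:
zero (s+15): 15 + j10 → |·| = √(15²+10²) = √325 ≈ 18.028, ∠ = arctan(10/15) ≈ 33.69°
zero at origin: s = j10 → |·| = 10, ∠ = 90.00°
pole (s+10): 10 + j10 → |·| = √(10²+10²) = √200 ≈ 14.142, ∠ = arctan(10/10) ≈ 45.00°
pole (s+944): 944 + j10 → |·| = √(944²+10²) = √891236 ≈ 944.05, ∠ = arctan(10/944) ≈ 0.61°
|H| = 5 · 180.28 / 13351 ≈ 0.067516
Gain = 20 log₁₀(0.067516) ≈ -23.41 dB
∠H = 123.69° − 45.61° = 78.08°

-23.4 dB, 78.1°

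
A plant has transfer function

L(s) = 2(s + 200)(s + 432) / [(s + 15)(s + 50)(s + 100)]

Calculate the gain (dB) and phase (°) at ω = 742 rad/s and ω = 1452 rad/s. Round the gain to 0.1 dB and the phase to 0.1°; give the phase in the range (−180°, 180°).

ω = 742: -49.9 dB, -122.6°; ω = 1452: -56.8 dB, -107.9°

At s = jω = j742:
zero (s+200): 200 + j742 → |·| = √(200²+742²) = √590564 ≈ 768.48, ∠ = arctan(742/200) ≈ 74.91°
zero (s+432): 432 + j742 → |·| = √(432²+742²) = √737188 ≈ 858.6, ∠ = arctan(742/432) ≈ 59.79°
pole (s+15): 15 + j742 → |·| = √(15²+742²) = √550789 ≈ 742.15, ∠ = arctan(742/15) ≈ 88.84°
pole (s+50): 50 + j742 → |·| = √(50²+742²) = √553064 ≈ 743.68, ∠ = arctan(742/50) ≈ 86.14°
pole (s+100): 100 + j742 → |·| = √(100²+742²) = √560564 ≈ 748.71, ∠ = arctan(742/100) ≈ 82.32°
|L| = 2 · 6.5982e+05 / 4.1323e+08 ≈ 0.0031935
Gain = 20 log₁₀(0.0031935) ≈ -49.91 dB
∠L = 134.70° − 257.30° = -122.60°

At s = jω = j1452:
zero (s+200): 200 + j1452 → |·| = √(200²+1452²) = √2148304 ≈ 1465.7, ∠ = arctan(1452/200) ≈ 82.16°
zero (s+432): 432 + j1452 → |·| = √(432²+1452²) = √2294928 ≈ 1514.9, ∠ = arctan(1452/432) ≈ 73.43°
pole (s+15): 15 + j1452 → |·| = √(15²+1452²) = √2108529 ≈ 1452.1, ∠ = arctan(1452/15) ≈ 89.41°
pole (s+50): 50 + j1452 → |·| = √(50²+1452²) = √2110804 ≈ 1452.9, ∠ = arctan(1452/50) ≈ 88.03°
pole (s+100): 100 + j1452 → |·| = √(100²+1452²) = √2118304 ≈ 1455.4, ∠ = arctan(1452/100) ≈ 86.06°
|L| = 2 · 2.2204e+06 / 3.0705e+09 ≈ 0.0014463
Gain = 20 log₁₀(0.0014463) ≈ -56.79 dB
∠L = 155.59° − 263.50° = -107.91°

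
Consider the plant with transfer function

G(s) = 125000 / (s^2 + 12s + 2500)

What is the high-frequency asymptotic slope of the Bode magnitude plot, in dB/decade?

-40 dB/decade

Each pole contributes −20 dB/decade at high frequency; each zero contributes +20 dB/decade.
Net: 0 zero(s) − 2 pole(s) → -40 dB/decade.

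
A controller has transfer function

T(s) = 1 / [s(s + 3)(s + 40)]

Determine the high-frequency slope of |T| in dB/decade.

Each pole contributes −20 dB/decade at high frequency; each zero contributes +20 dB/decade.
Net: 0 zero(s) − 3 pole(s) → -60 dB/decade.

-60 dB/decade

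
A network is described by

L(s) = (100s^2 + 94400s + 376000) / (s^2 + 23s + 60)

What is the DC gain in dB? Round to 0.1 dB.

75.9 dB

L(0) = 376000 / 60 ≈ 6266.7
20 log₁₀(6266.7) ≈ 75.94 dB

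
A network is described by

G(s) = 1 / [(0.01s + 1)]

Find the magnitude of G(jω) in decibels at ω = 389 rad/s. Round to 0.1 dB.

At ω = 389 rad/s:
pole (1 + j389·0.01) = 1 + j3.89 → |·| ≈ 4.0165, ∠ ≈ 75.58°
|G| = 1 · 1 / (4.0165) ≈ 0.24897
Gain = 20 log₁₀(0.24897) ≈ -12.08 dB

-12.1 dB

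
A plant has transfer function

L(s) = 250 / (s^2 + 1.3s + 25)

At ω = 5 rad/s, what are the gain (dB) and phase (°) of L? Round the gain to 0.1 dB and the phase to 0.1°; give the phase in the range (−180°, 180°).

31.7 dB, -90.0°

At s = jω = j5:
quadratic: (j5)² + 1.3·j5 + 25 = 0 + j6.5 → |·| ≈ 6.5, ∠ ≈ 90.00°
|L| = 250 / 6.5 ≈ 38.462
Gain = 20 log₁₀(38.462) ≈ 31.70 dB
∠L = 0.00° − 90.00° = -90.00°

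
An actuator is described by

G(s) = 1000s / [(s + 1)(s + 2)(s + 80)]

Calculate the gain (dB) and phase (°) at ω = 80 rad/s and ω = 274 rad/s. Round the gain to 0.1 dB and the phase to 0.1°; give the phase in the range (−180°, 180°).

At s = jω = j80:
zero at origin: s = j80 → |·| = 80, ∠ = 90.00°
pole (s+1): 1 + j80 → |·| = √(1²+80²) = √6401 ≈ 80.006, ∠ = arctan(80/1) ≈ 89.28°
pole (s+2): 2 + j80 → |·| = √(2²+80²) = √6404 ≈ 80.025, ∠ = arctan(80/2) ≈ 88.57°
pole (s+80): 80 + j80 → |·| = √(80²+80²) = √12800 ≈ 113.14, ∠ = arctan(80/80) ≈ 45.00°
|G| = 1000 · 80 / 7.2438e+05 ≈ 0.11044
Gain = 20 log₁₀(0.11044) ≈ -19.14 dB
∠G = 90.00° − 222.85° = -132.85°

At s = jω = j274:
zero at origin: s = j274 → |·| = 274, ∠ = 90.00°
pole (s+1): 1 + j274 → |·| = √(1²+274²) = √75077 ≈ 274, ∠ = arctan(274/1) ≈ 89.79°
pole (s+2): 2 + j274 → |·| = √(2²+274²) = √75080 ≈ 274.01, ∠ = arctan(274/2) ≈ 89.58°
pole (s+80): 80 + j274 → |·| = √(80²+274²) = √81476 ≈ 285.44, ∠ = arctan(274/80) ≈ 73.72°
|G| = 1000 · 274 / 2.143e+07 ≈ 0.012786
Gain = 20 log₁₀(0.012786) ≈ -37.87 dB
∠G = 90.00° − 253.09° = -163.09°

ω = 80: -19.1 dB, -132.9°; ω = 274: -37.9 dB, -163.1°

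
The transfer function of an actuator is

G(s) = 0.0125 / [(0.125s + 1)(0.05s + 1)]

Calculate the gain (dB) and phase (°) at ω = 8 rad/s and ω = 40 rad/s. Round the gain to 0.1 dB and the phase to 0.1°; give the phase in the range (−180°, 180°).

ω = 8: -41.7 dB, -66.8°; ω = 40: -59.2 dB, -142.1°

At ω = 8 rad/s:
pole (1 + j8·0.125) = 1 + j1 → |·| ≈ 1.4142, ∠ ≈ 45.00°
pole (1 + j8·0.05) = 1 + j0.4 → |·| ≈ 1.077, ∠ ≈ 21.80°
|G| = 0.0125 · 1 / (1.4142 · 1.077) ≈ 0.008207
Gain = 20 log₁₀(0.008207) ≈ -41.72 dB
∠G = (0°) − (45.00° + 21.80°) = -66.80°

At ω = 40 rad/s:
pole (1 + j40·0.125) = 1 + j5 → |·| ≈ 5.099, ∠ ≈ 78.69°
pole (1 + j40·0.05) = 1 + j2 → |·| ≈ 2.2361, ∠ ≈ 63.43°
|G| = 0.0125 · 1 / (5.099 · 2.2361) ≈ 0.0010963
Gain = 20 log₁₀(0.0010963) ≈ -59.20 dB
∠G = (0°) − (78.69° + 63.43°) = -142.12°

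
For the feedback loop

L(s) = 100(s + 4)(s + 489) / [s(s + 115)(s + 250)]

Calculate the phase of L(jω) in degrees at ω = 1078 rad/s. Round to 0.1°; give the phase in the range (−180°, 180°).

At s = jω = j1078:
zero (s+4): 4 + j1078 → |·| = √(4²+1078²) = √1162100 ≈ 1078, ∠ = arctan(1078/4) ≈ 89.79°
zero (s+489): 489 + j1078 → |·| = √(489²+1078²) = √1401205 ≈ 1183.7, ∠ = arctan(1078/489) ≈ 65.60°
pole (s+115): 115 + j1078 → |·| = √(115²+1078²) = √1175309 ≈ 1084.1, ∠ = arctan(1078/115) ≈ 83.91°
pole (s+250): 250 + j1078 → |·| = √(250²+1078²) = √1224584 ≈ 1106.6, ∠ = arctan(1078/250) ≈ 76.94°
pole at origin: |s| = 1078, ∠ = 90.00° (in denominator)
∠L = 155.39° − 250.85° = -95.46°

-95.5°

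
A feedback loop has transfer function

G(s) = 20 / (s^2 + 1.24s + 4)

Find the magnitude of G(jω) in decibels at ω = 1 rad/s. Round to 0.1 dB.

15.8 dB

At s = jω = j1:
quadratic: (j1)² + 1.24·j1 + 4 = 3 + j1.24 → |·| ≈ 3.2462, ∠ ≈ 22.46°
|G| = 20 / 3.2462 ≈ 6.161
Gain = 20 log₁₀(6.161) ≈ 15.79 dB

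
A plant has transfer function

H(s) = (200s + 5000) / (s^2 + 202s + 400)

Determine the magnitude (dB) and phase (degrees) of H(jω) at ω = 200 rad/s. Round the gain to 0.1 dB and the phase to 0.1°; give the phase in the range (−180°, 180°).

Substitute s = j200:
Numerator: 200(j200) + 5000 = 5000 + j40000
Denominator: (j200)^2 + 202(j200) + 400 = -39600 + j40400
|N| = √(5000² + 40000²) ≈ 40311, ∠N ≈ 82.87°
|D| = √(39600² + 40400²) ≈ 56571, ∠D ≈ 134.43°
|H| = 40311 / 56571 ≈ 0.71257
Gain = 20 log₁₀(0.71257) ≈ -2.94 dB
∠H = 82.87° − 134.43° = -51.56°

-2.9 dB, -51.6°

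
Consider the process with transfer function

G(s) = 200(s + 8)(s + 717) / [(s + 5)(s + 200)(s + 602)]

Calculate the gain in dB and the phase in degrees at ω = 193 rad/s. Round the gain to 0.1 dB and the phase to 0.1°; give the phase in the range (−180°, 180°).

At s = jω = j193:
zero (s+8): 8 + j193 → |·| = √(8²+193²) = √37313 ≈ 193.17, ∠ = arctan(193/8) ≈ 87.63°
zero (s+717): 717 + j193 → |·| = √(717²+193²) = √551338 ≈ 742.52, ∠ = arctan(193/717) ≈ 15.07°
pole (s+5): 5 + j193 → |·| = √(5²+193²) = √37274 ≈ 193.06, ∠ = arctan(193/5) ≈ 88.52°
pole (s+200): 200 + j193 → |·| = √(200²+193²) = √77249 ≈ 277.94, ∠ = arctan(193/200) ≈ 43.98°
pole (s+602): 602 + j193 → |·| = √(602²+193²) = √399653 ≈ 632.18, ∠ = arctan(193/602) ≈ 17.78°
|G| = 200 · 1.4343e+05 / 3.3922e+07 ≈ 0.84565
Gain = 20 log₁₀(0.84565) ≈ -1.46 dB
∠G = 102.70° − 150.28° = -47.58°

-1.5 dB, -47.6°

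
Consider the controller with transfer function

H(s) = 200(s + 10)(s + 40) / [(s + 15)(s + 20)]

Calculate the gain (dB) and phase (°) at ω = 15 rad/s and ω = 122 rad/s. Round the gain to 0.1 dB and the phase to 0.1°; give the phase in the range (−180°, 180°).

ω = 15: 49.3 dB, -5.0°; ω = 122: 46.3 dB, -6.5°

At s = jω = j15:
zero (s+10): 10 + j15 → |·| = √(10²+15²) = √325 ≈ 18.028, ∠ = arctan(15/10) ≈ 56.31°
zero (s+40): 40 + j15 → |·| = √(40²+15²) = √1825 ≈ 42.72, ∠ = arctan(15/40) ≈ 20.56°
pole (s+15): 15 + j15 → |·| = √(15²+15²) = √450 ≈ 21.213, ∠ = arctan(15/15) ≈ 45.00°
pole (s+20): 20 + j15 → |·| = √(20²+15²) = √625 ≈ 25, ∠ = arctan(15/20) ≈ 36.87°
|H| = 200 · 770.16 / 530.33 ≈ 290.45
Gain = 20 log₁₀(290.45) ≈ 49.26 dB
∠H = 76.87° − 81.87° = -5.00°

At s = jω = j122:
zero (s+10): 10 + j122 → |·| = √(10²+122²) = √14984 ≈ 122.41, ∠ = arctan(122/10) ≈ 85.31°
zero (s+40): 40 + j122 → |·| = √(40²+122²) = √16484 ≈ 128.39, ∠ = arctan(122/40) ≈ 71.85°
pole (s+15): 15 + j122 → |·| = √(15²+122²) = √15109 ≈ 122.92, ∠ = arctan(122/15) ≈ 82.99°
pole (s+20): 20 + j122 → |·| = √(20²+122²) = √15284 ≈ 123.63, ∠ = arctan(122/20) ≈ 80.69°
|H| = 200 · 15716 / 15197 ≈ 206.83
Gain = 20 log₁₀(206.83) ≈ 46.31 dB
∠H = 157.16° − 163.68° = -6.52°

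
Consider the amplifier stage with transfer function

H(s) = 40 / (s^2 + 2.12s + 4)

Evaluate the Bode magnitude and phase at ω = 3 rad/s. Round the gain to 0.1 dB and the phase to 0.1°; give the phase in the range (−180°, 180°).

At s = jω = j3:
quadratic: (j3)² + 2.12·j3 + 4 = -5 + j6.36 → |·| ≈ 8.0901, ∠ ≈ 128.17°
|H| = 40 / 8.0901 ≈ 4.9443
Gain = 20 log₁₀(4.9443) ≈ 13.88 dB
∠H = 0.00° − 128.17° = -128.17°

13.9 dB, -128.2°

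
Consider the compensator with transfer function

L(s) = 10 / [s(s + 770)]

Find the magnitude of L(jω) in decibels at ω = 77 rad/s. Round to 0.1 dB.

At s = jω = j77:
pole (s+770): 770 + j77 → |·| = √(770²+77²) = √598829 ≈ 773.84, ∠ = arctan(77/770) ≈ 5.71°
pole at origin: |s| = 77, ∠ = 90.00° (in denominator)
|L| = 10 / 59586 ≈ 0.00016782
Gain = 20 log₁₀(0.00016782) ≈ -75.50 dB

-75.5 dB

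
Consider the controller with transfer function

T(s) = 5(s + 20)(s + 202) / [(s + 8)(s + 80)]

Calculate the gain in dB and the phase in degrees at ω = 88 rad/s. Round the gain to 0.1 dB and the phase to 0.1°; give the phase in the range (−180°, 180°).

19.5 dB, -31.8°

At s = jω = j88:
zero (s+20): 20 + j88 → |·| = √(20²+88²) = √8144 ≈ 90.244, ∠ = arctan(88/20) ≈ 77.20°
zero (s+202): 202 + j88 → |·| = √(202²+88²) = √48548 ≈ 220.34, ∠ = arctan(88/202) ≈ 23.54°
pole (s+8): 8 + j88 → |·| = √(8²+88²) = √7808 ≈ 88.363, ∠ = arctan(88/8) ≈ 84.81°
pole (s+80): 80 + j88 → |·| = √(80²+88²) = √14144 ≈ 118.93, ∠ = arctan(88/80) ≈ 47.73°
|T| = 5 · 19884 / 10509 ≈ 9.4605
Gain = 20 log₁₀(9.4605) ≈ 19.52 dB
∠T = 100.74° − 132.54° = -31.80°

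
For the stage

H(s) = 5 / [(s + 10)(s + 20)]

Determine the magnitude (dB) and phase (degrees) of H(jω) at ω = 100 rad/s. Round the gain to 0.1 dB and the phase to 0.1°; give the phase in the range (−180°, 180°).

At s = jω = j100:
pole (s+10): 10 + j100 → |·| = √(10²+100²) = √10100 ≈ 100.5, ∠ = arctan(100/10) ≈ 84.29°
pole (s+20): 20 + j100 → |·| = √(20²+100²) = √10400 ≈ 101.98, ∠ = arctan(100/20) ≈ 78.69°
|H| = 5 / 10249 ≈ 0.00048785
Gain = 20 log₁₀(0.00048785) ≈ -66.23 dB
∠H = 0.00° − 162.98° = -162.98°

-66.2 dB, -163.0°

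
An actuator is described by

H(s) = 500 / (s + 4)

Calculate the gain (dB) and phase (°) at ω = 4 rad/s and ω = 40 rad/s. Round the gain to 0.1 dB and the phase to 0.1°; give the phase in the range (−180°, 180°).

Substitute s = j4:
Numerator: 500 = 500 + j0
Denominator: (j4) + 4 = 4 + j4
|N| = √(500² + 0²) ≈ 500, ∠N ≈ 0.00°
|D| = √(4² + 4²) ≈ 5.6569, ∠D ≈ 45.00°
|H| = 500 / 5.6569 ≈ 88.388
Gain = 20 log₁₀(88.388) ≈ 38.93 dB
∠H = 0.00° − 45.00° = -45.00°

Substitute s = j40:
Numerator: 500 = 500 + j0
Denominator: (j40) + 4 = 4 + j40
|N| = √(500² + 0²) ≈ 500, ∠N ≈ 0.00°
|D| = √(4² + 40²) ≈ 40.2, ∠D ≈ 84.29°
|H| = 500 / 40.2 ≈ 12.438
Gain = 20 log₁₀(12.438) ≈ 21.90 dB
∠H = 0.00° − 84.29° = -84.29°

ω = 4: 38.9 dB, -45.0°; ω = 40: 21.9 dB, -84.3°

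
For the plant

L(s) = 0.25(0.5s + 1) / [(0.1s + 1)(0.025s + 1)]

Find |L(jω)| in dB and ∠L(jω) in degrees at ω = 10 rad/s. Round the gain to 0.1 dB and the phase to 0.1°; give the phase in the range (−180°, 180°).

At ω = 10 rad/s:
zero (1 + j10·0.5) = 1 + j5 → |·| ≈ 5.099, ∠ ≈ 78.69°
pole (1 + j10·0.1) = 1 + j1 → |·| ≈ 1.4142, ∠ ≈ 45.00°
pole (1 + j10·0.025) = 1 + j0.25 → |·| ≈ 1.0308, ∠ ≈ 14.04°
|L| = 0.25 · 5.099 / (1.4142 · 1.0308) ≈ 0.87446
Gain = 20 log₁₀(0.87446) ≈ -1.17 dB
∠L = (78.69°) − (45.00° + 14.04°) = 19.65°

-1.2 dB, 19.7°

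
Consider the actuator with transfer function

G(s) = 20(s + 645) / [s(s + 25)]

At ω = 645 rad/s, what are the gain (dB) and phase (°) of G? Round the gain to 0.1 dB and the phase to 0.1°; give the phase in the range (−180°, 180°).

-27.2 dB, -132.8°

At s = jω = j645:
zero (s+645): 645 + j645 → |·| = √(645²+645²) = √832050 ≈ 912.17, ∠ = arctan(645/645) ≈ 45.00°
pole (s+25): 25 + j645 → |·| = √(25²+645²) = √416650 ≈ 645.48, ∠ = arctan(645/25) ≈ 87.78°
pole at origin: |s| = 645, ∠ = 90.00° (in denominator)
|G| = 20 · 912.17 / 4.1633e+05 ≈ 0.04382
Gain = 20 log₁₀(0.04382) ≈ -27.17 dB
∠G = 45.00° − 177.78° = -132.78°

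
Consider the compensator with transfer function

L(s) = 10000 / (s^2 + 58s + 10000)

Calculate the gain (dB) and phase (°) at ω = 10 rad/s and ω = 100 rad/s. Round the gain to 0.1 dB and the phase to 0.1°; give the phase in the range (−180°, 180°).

ω = 10: 0.1 dB, -3.4°; ω = 100: 4.7 dB, -90.0°

At s = jω = j10:
quadratic: (j10)² + 58·j10 + 10000 = 9900 + j580 → |·| ≈ 9917, ∠ ≈ 3.35°
|L| = 10000 / 9917 ≈ 1.0084
Gain = 20 log₁₀(1.0084) ≈ 0.07 dB
∠L = 0.00° − 3.35° = -3.35°

At s = jω = j100:
quadratic: (j100)² + 58·j100 + 10000 = 0 + j5800 → |·| ≈ 5800, ∠ ≈ 90.00°
|L| = 10000 / 5800 ≈ 1.7241
Gain = 20 log₁₀(1.7241) ≈ 4.73 dB
∠L = 0.00° − 90.00° = -90.00°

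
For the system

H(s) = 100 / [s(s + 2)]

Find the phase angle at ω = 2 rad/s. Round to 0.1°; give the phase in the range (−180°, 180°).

-135.0°

At s = jω = j2:
pole (s+2): 2 + j2 → |·| = √(2²+2²) = √8 ≈ 2.8284, ∠ = arctan(2/2) ≈ 45.00°
pole at origin: |s| = 2, ∠ = 90.00° (in denominator)
∠H = 0.00° − 135.00° = -135.00°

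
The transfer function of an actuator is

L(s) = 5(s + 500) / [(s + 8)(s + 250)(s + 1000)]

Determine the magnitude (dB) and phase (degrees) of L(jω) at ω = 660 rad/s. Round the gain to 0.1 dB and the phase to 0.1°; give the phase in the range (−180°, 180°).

-102.6 dB, -139.1°

At s = jω = j660:
zero (s+500): 500 + j660 → |·| = √(500²+660²) = √685600 ≈ 828.01, ∠ = arctan(660/500) ≈ 52.85°
pole (s+8): 8 + j660 → |·| = √(8²+660²) = √435664 ≈ 660.05, ∠ = arctan(660/8) ≈ 89.31°
pole (s+250): 250 + j660 → |·| = √(250²+660²) = √498100 ≈ 705.76, ∠ = arctan(660/250) ≈ 69.25°
pole (s+1000): 1000 + j660 → |·| = √(1000²+660²) = √1435600 ≈ 1198.2, ∠ = arctan(660/1000) ≈ 33.42°
|L| = 5 · 828.01 / 5.5817e+08 ≈ 7.4172e-06
Gain = 20 log₁₀(7.4172e-06) ≈ -102.60 dB
∠L = 52.85° − 191.98° = -139.13°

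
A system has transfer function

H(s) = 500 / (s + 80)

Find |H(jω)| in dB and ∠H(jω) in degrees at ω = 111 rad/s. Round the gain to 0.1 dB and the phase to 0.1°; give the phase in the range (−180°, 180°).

11.3 dB, -54.2°

Substitute s = j111:
Numerator: 500 = 500 + j0
Denominator: (j111) + 80 = 80 + j111
|N| = √(500² + 0²) ≈ 500, ∠N ≈ 0.00°
|D| = √(80² + 111²) ≈ 136.82, ∠D ≈ 54.22°
|H| = 500 / 136.82 ≈ 3.6544
Gain = 20 log₁₀(3.6544) ≈ 11.26 dB
∠H = 0.00° − 54.22° = -54.22°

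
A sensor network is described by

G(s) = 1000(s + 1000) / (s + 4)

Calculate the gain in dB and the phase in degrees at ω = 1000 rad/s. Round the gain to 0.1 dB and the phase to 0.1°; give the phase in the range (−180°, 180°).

63.0 dB, -44.8°

At s = jω = j1000:
zero (s+1000): 1000 + j1000 → |·| = √(1000²+1000²) = √2000000 ≈ 1414.2, ∠ = arctan(1000/1000) ≈ 45.00°
pole (s+4): 4 + j1000 → |·| = √(4²+1000²) = √1000016 ≈ 1000, ∠ = arctan(1000/4) ≈ 89.77°
|G| = 1000 · 1414.2 / 1000 ≈ 1414.2
Gain = 20 log₁₀(1414.2) ≈ 63.01 dB
∠G = 45.00° − 89.77° = -44.77°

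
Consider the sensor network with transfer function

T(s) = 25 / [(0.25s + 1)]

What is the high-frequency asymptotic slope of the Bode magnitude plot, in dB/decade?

Each pole contributes −20 dB/decade at high frequency; each zero contributes +20 dB/decade.
Net: 0 zero(s) − 1 pole(s) → -20 dB/decade.

-20 dB/decade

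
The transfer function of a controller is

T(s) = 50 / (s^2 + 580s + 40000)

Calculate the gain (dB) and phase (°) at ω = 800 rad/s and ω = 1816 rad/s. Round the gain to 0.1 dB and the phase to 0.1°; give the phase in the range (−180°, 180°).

Substitute s = j800:
Numerator: 50 = 50 + j0
Denominator: (j800)^2 + 580(j800) + 40000 = -600000 + j464000
|N| = √(50² + 0²) ≈ 50, ∠N ≈ 0.00°
|D| = √(600000² + 464000²) ≈ 7.5848e+05, ∠D ≈ 142.28°
|T| = 50 / 7.5848e+05 ≈ 6.5921e-05
Gain = 20 log₁₀(6.5921e-05) ≈ -83.62 dB
∠T = 0.00° − 142.28° = -142.28°

Substitute s = j1816:
Numerator: 50 = 50 + j0
Denominator: (j1816)^2 + 580(j1816) + 40000 = -3257856 + j1053280
|N| = √(50² + 0²) ≈ 50, ∠N ≈ 0.00°
|D| = √(3257856² + 1053280²) ≈ 3.4239e+06, ∠D ≈ 162.08°
|T| = 50 / 3.4239e+06 ≈ 1.4603e-05
Gain = 20 log₁₀(1.4603e-05) ≈ -96.71 dB
∠T = 0.00° − 162.08° = -162.08°

ω = 800: -83.6 dB, -142.3°; ω = 1816: -96.7 dB, -162.1°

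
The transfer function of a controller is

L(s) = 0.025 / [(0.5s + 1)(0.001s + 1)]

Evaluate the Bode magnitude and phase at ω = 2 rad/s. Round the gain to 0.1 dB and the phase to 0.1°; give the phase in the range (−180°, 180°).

-35.1 dB, -45.1°

At ω = 2 rad/s:
pole (1 + j2·0.5) = 1 + j1 → |·| ≈ 1.4142, ∠ ≈ 45.00°
pole (1 + j2·0.001) = 1 + j0.002 → |·| ≈ 1, ∠ ≈ 0.11°
|L| = 0.025 · 1 / (1.4142 · 1) ≈ 0.017678
Gain = 20 log₁₀(0.017678) ≈ -35.05 dB
∠L = (0°) − (45.00° + 0.11°) = -45.11°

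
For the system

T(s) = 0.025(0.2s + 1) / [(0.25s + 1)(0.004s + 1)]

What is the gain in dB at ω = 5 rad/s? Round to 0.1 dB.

At ω = 5 rad/s:
zero (1 + j5·0.2) = 1 + j1 → |·| ≈ 1.4142, ∠ ≈ 45.00°
pole (1 + j5·0.25) = 1 + j1.25 → |·| ≈ 1.6008, ∠ ≈ 51.34°
pole (1 + j5·0.004) = 1 + j0.02 → |·| ≈ 1.0002, ∠ ≈ 1.15°
|T| = 0.025 · 1.4142 / (1.6008 · 1.0002) ≈ 0.022081
Gain = 20 log₁₀(0.022081) ≈ -33.12 dB

-33.1 dB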